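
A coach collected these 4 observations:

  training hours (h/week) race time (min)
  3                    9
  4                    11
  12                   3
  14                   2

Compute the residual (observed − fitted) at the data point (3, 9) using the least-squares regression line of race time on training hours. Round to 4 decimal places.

n = 4, Σx = 33, Σy = 25, Σxy = 135, Σx² = 365
Sxx = Σx² − (Σx)²/n = 365 − 272.25 = 92.75
Sxy = Σxy − (Σx)(Σy)/n = 135 − 206.25 = -71.25
b = Sxy/Sxx = -71.25/92.75 = -0.768194
a = ȳ − b·x̄ = 6.25 − (-0.768194)·8.25 = 12.587601
ŷ(3) = 12.587601 + (-0.768194)·3 = 10.283019
residual = y − ŷ = 9 − 10.283019 = -1.283019

-1.2830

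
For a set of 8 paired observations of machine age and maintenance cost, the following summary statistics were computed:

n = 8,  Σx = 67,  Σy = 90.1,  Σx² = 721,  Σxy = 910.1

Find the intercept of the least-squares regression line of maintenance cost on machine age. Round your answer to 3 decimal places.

Sxx = Σx² − (Σx)²/n = 721 − 561.125 = 159.875
Sxy = Σxy − (Σx)(Σy)/n = 910.1 − 754.5875 = 155.5125
b = Sxy/Sxx = 155.5125/159.875 = 0.972713
a = ȳ − b·x̄ = 11.2625 − 0.972713·8.375 = 3.116028

3.116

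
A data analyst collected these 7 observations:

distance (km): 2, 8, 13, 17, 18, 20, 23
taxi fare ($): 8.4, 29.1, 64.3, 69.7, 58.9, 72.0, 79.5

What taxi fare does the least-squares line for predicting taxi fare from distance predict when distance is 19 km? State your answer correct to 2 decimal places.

70.03

n = 7, Σx = 101, Σy = 381.9, Σxy = 6599.1, Σx² = 1779
Sxx = Σx² − (Σx)²/n = 1779 − 1457.285714 = 321.714286
Sxy = Σxy − (Σx)(Σy)/n = 6599.1 − 5510.271429 = 1088.828571
b = Sxy/Sxx = 1088.828571/321.714286 = 3.384458
a = ȳ − b·x̄ = 54.557143 − 3.384458·14.428571 = 5.724245
ŷ(19) = a + b·19 = 5.724245 + 3.384458·19 = 70.028952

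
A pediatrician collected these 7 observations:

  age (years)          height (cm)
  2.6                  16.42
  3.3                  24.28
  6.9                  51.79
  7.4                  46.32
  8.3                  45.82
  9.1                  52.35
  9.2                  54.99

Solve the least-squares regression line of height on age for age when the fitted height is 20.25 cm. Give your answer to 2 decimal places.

n = 7, Σx = 46.8, Σy = 291.97, Σxy = 2185.534, Σx² = 356.36
Sxx = Σx² − (Σx)²/n = 356.36 − 312.891429 = 43.468571
Sxy = Σxy − (Σx)(Σy)/n = 2185.534 − 1952.028 = 233.506
b = Sxy/Sxx = 233.506/43.468571 = 5.371835
a = ȳ − b·x̄ = 41.71 − 5.371835·6.685714 = 5.795445
Set a + b·x = 20.25: x = (20.25 − 5.795445) / 5.371835 = 2.690804

2.69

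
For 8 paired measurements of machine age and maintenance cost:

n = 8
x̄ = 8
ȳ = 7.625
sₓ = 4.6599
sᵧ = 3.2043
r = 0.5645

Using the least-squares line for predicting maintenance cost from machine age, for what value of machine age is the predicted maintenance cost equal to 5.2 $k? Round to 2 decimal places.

b = r · sᵧ/sₓ = 0.5645 · 3.2043/4.6599 = 0.388169
a = ȳ − b·x̄ = 7.625 − 0.388169·8 = 4.519650
Set a + b·x = 5.2: x = (5.2 − 4.519650) / 0.388169 = 1.752716

1.75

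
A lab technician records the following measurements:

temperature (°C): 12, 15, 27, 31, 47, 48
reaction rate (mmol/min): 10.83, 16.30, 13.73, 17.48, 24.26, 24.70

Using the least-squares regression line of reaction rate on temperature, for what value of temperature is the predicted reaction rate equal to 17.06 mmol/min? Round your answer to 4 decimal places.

n = 6, Σx = 180, Σy = 107.3, Σxy = 3612.87, Σx² = 6572
Sxx = Σx² − (Σx)²/n = 6572 − 5400 = 1172
Sxy = Σxy − (Σx)(Σy)/n = 3612.87 − 3219 = 393.87
b = Sxy/Sxx = 393.87/1172 = 0.336067
a = ȳ − b·x̄ = 17.883333 − 0.336067·30 = 7.801337
Set a + b·x = 17.06: x = (17.06 − 7.801337) / 0.336067 = 27.550088

27.5501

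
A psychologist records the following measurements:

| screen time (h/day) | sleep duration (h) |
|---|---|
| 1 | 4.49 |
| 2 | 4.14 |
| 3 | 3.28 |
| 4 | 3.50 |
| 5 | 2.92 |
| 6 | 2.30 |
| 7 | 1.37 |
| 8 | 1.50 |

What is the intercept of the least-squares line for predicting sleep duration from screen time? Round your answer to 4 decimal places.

4.9893

n = 8, Σx = 36, Σy = 23.5, Σxy = 86.6, Σx² = 204
Sxx = Σx² − (Σx)²/n = 204 − 162 = 42
Sxy = Σxy − (Σx)(Σy)/n = 86.6 − 105.75 = -19.15
b = Sxy/Sxx = -19.15/42 = -0.455952
a = ȳ − b·x̄ = 2.9375 − (-0.455952)·4.5 = 4.989286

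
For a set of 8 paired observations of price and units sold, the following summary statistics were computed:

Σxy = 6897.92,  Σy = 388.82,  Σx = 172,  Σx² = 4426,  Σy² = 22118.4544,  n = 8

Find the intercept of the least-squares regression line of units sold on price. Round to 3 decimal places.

91.771

Sxx = Σx² − (Σx)²/n = 4426 − 3698 = 728
Sxy = Σxy − (Σx)(Σy)/n = 6897.92 − 8359.63 = -1461.71
b = Sxy/Sxx = -1461.71/728 = -2.007843
a = ȳ − b·x̄ = 48.6025 − (-2.007843)·21.5 = 91.771133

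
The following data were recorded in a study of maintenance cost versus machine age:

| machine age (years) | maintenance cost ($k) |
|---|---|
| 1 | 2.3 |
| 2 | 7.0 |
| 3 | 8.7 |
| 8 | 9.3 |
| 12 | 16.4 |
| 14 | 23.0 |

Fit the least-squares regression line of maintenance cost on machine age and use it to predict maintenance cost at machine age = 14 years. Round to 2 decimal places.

n = 6, Σx = 40, Σy = 66.7, Σxy = 635.6, Σx² = 418
Sxx = Σx² − (Σx)²/n = 418 − 266.666667 = 151.333333
Sxy = Σxy − (Σx)(Σy)/n = 635.6 − 444.666667 = 190.933333
b = Sxy/Sxx = 190.933333/151.333333 = 1.261674
a = ȳ − b·x̄ = 11.116667 − 1.261674·6.666667 = 2.705507
ŷ(14) = a + b·14 = 2.705507 + 1.261674·14 = 20.368943

20.37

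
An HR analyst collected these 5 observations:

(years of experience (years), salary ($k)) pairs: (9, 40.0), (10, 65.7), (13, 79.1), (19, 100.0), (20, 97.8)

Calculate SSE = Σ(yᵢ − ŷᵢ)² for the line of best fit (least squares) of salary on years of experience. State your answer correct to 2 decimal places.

327.54

n = 5, Σx = 71, Σy = 382.6, Σxy = 5901.3, Σx² = 1111, Σy² = 31738.14
Sxx = Σx² − (Σx)²/n = 1111 − 1008.2 = 102.8
Sxy = Σxy − (Σx)(Σy)/n = 5901.3 − 5432.92 = 468.38
Syy = Σy² − (Σy)²/n = 31738.14 − 29276.552 = 2461.588
b = Sxy/Sxx = 468.38/102.8 = 4.556226
SSE = Syy − b·Sxy = 2461.588 − 4.556226·468.38 = 327.543016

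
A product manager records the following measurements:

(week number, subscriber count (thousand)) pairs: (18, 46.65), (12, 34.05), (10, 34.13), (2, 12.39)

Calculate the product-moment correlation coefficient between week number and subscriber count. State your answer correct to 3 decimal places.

n = 4, Σx = 42, Σy = 127.22, Σxy = 1614.38, Σx² = 572, Σy² = 4653.994
Sxx = Σx² − (Σx)²/n = 572 − 441 = 131
Sxy = Σxy − (Σx)(Σy)/n = 1614.38 − 1335.81 = 278.57
Syy = Σy² − (Σy)²/n = 4653.994 − 4046.2321 = 607.7619
r = Sxy/√(Sxx·Syy) = 278.57/√(79616.8089) = 278.57/282.164507 = 0.987261

0.987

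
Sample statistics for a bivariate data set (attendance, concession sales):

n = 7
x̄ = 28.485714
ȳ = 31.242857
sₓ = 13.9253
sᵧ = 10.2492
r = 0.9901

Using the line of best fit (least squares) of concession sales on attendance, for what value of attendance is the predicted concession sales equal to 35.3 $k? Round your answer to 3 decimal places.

b = r · sᵧ/sₓ = 0.9901 · 10.2492/13.9253 = 0.728726
a = ȳ − b·x̄ = 31.242857 − 0.728726·28.485714 = 10.484567
Set a + b·x = 35.3: x = (35.3 − 10.484567) / 0.728726 = 34.053158

34.053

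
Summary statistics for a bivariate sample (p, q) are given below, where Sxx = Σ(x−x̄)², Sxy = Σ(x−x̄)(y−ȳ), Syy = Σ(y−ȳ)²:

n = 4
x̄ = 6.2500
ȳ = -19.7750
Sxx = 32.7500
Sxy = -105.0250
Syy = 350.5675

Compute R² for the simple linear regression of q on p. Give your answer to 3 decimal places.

0.961

R² = Sxy²/(Sxx·Syy) = (-105.025)²/(32.75·350.5675) = 0.960732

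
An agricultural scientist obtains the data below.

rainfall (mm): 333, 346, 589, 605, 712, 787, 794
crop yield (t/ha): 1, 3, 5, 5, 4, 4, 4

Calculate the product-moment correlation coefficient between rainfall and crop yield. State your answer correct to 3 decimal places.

n = 7, Σx = 4166, Σy = 26, Σxy = 16513, Σx² = 2700300, Σy² = 108
Sxx = Σx² − (Σx)²/n = 2700300 − 2479365.142857 = 220934.857143
Sxy = Σxy − (Σx)(Σy)/n = 16513 − 15473.714286 = 1039.285714
Syy = Σy² − (Σy)²/n = 108 − 96.571429 = 11.428571
r = Sxy/√(Sxx·Syy) = 1039.285714/√(2524969.795918) = 1039.285714/1589.015354 = 0.654044

0.654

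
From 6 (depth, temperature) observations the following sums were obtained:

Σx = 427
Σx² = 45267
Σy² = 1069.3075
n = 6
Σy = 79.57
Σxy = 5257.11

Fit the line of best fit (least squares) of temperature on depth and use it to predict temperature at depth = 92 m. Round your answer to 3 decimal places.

Sxx = Σx² − (Σx)²/n = 45267 − 30388.166667 = 14878.833333
Sxy = Σxy − (Σx)(Σy)/n = 5257.11 − 5662.731667 = -405.621667
b = Sxy/Sxx = -405.621667/14878.833333 = -0.027262
a = ȳ − b·x̄ = 13.261667 − (-0.027262)·71.166667 = 15.201788
ŷ(92) = a + b·92 = 15.201788 + (-0.027262)·92 = 12.693715

12.694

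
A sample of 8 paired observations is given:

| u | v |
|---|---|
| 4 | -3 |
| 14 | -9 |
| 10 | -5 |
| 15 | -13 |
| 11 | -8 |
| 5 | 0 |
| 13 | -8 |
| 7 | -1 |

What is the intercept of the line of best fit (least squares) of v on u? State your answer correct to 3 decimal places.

3.755

n = 8, Σx = 79, Σy = -47, Σxy = -582, Σx² = 901
Sxx = Σx² − (Σx)²/n = 901 − 780.125 = 120.875
Sxy = Σxy − (Σx)(Σy)/n = -582 − (-464.125) = -117.875
b = Sxy/Sxx = -117.875/120.875 = -0.975181
a = ȳ − b·x̄ = -5.875 − (-0.975181)·9.875 = 3.754912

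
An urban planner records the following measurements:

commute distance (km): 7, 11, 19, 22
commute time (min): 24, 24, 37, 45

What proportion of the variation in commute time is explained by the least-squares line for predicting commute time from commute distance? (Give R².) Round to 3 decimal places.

0.927

n = 4, Σx = 59, Σy = 130, Σxy = 2125, Σx² = 1015, Σy² = 4546
Sxx = Σx² − (Σx)²/n = 1015 − 870.25 = 144.75
Sxy = Σxy − (Σx)(Σy)/n = 2125 − 1917.5 = 207.5
Syy = Σy² − (Σy)²/n = 4546 − 4225 = 321
R² = Sxy²/(Sxx·Syy) = (207.5)²/(144.75·321) = 0.926643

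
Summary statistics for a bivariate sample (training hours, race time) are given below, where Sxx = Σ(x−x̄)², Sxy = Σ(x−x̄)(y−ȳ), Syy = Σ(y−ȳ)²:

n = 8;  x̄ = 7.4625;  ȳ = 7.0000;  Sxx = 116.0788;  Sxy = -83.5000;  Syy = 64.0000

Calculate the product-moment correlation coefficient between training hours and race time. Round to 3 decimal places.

-0.969

r = Sxy/√(Sxx·Syy) = -83.5/√(7429.0432) = -83.5/86.191898 = -0.968769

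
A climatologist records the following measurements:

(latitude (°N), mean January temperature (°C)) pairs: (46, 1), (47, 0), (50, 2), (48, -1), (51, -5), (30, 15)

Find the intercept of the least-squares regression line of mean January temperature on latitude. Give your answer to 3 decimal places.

n = 6, Σx = 272, Σy = 12, Σxy = 293, Σx² = 12630
Sxx = Σx² − (Σx)²/n = 12630 − 12330.666667 = 299.333333
Sxy = Σxy − (Σx)(Σy)/n = 293 − 544 = -251
b = Sxy/Sxx = -251/299.333333 = -0.838530
a = ȳ − b·x̄ = 2 − (-0.838530)·45.333333 = 40.013363

40.013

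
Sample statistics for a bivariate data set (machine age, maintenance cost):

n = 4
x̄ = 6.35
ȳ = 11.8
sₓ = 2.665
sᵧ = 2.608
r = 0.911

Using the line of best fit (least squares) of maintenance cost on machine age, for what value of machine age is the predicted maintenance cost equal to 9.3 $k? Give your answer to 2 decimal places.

b = r · sᵧ/sₓ = 0.911 · 2.608/2.665 = 0.891515
a = ȳ − b·x̄ = 11.8 − 0.891515·6.35 = 6.138878
Set a + b·x = 9.3: x = (9.3 − 6.138878) / 0.891515 = 3.545785

3.55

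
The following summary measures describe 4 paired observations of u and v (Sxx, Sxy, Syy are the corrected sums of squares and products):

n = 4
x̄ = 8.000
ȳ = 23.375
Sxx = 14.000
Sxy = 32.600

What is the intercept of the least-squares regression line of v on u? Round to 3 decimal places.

4.746

b = Sxy/Sxx = 32.6/14 = 2.328571
a = ȳ − b·x̄ = 23.375 − 2.328571·8 = 4.746429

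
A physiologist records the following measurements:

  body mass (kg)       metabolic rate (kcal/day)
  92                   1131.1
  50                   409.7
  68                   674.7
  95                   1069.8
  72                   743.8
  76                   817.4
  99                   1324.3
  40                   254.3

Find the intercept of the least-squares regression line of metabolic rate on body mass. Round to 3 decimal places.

n = 8, Σx = 592, Σy = 6425.1, Σxy = 529010.5, Σx² = 46974
Sxx = Σx² − (Σx)²/n = 46974 − 43808 = 3166
Sxy = Σxy − (Σx)(Σy)/n = 529010.5 − 475457.4 = 53553.1
b = Sxy/Sxx = 53553.1/3166 = 16.915066
a = ȳ − b·x̄ = 803.1375 − 16.915066·74 = -448.577408

-448.577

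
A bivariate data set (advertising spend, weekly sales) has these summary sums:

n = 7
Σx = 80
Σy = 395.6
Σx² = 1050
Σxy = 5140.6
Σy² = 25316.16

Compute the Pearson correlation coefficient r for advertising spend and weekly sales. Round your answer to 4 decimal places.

0.9775

Sxx = Σx² − (Σx)²/n = 1050 − 914.285714 = 135.714286
Sxy = Σxy − (Σx)(Σy)/n = 5140.6 − 4521.142857 = 619.457143
Syy = Σy² − (Σy)²/n = 25316.16 − 22357.051429 = 2959.108571
r = Sxy/√(Sxx·Syy) = 619.457143/√(401593.306122) = 619.457143/633.713899 = 0.977503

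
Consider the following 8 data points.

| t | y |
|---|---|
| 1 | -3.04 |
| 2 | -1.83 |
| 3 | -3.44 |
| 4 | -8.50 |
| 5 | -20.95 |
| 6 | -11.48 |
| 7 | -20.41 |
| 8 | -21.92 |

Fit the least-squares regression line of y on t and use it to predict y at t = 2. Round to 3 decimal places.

n = 8, Σx = 36, Σy = -91.57, Σxy = -542.88, Σx² = 204
Sxx = Σx² − (Σx)²/n = 204 − 162 = 42
Sxy = Σxy − (Σx)(Σy)/n = -542.88 − (-412.065) = -130.815
b = Sxy/Sxx = -130.815/42 = -3.114643
a = ȳ − b·x̄ = -11.44625 − (-3.114643)·4.5 = 2.569643
ŷ(2) = a + b·2 = 2.569643 + (-3.114643)·2 = -3.659643

-3.660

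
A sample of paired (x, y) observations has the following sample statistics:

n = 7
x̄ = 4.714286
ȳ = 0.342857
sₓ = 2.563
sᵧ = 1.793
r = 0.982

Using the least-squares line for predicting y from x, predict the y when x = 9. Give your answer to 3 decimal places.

3.287

b = r · sᵧ/sₓ = 0.982 · 1.793/2.563 = 0.686979
a = ȳ − b·x̄ = 0.342857 − 0.686979·4.714286 = -2.895756
ŷ(9) = a + b·9 = -2.895756 + 0.686979·9 = 3.287051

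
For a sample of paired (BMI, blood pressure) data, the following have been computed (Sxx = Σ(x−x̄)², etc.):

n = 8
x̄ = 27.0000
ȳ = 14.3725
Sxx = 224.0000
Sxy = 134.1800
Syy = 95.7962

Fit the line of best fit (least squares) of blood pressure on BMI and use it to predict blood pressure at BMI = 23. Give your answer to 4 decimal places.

11.9764

b = Sxy/Sxx = 134.18/224 = 0.599018
a = ȳ − b·x̄ = 14.3725 − 0.599018·27 = -1.800982
ŷ(23) = a + b·23 = -1.800982 + 0.599018·23 = 11.976429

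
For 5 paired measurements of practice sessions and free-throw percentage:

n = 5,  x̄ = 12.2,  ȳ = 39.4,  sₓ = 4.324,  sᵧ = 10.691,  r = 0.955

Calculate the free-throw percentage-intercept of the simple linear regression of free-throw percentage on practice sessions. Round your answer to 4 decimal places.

b = r · sᵧ/sₓ = 0.955 · 10.691/4.324 = 2.361218
a = ȳ − b·x̄ = 39.4 − 2.361218·12.2 = 10.593145

10.5931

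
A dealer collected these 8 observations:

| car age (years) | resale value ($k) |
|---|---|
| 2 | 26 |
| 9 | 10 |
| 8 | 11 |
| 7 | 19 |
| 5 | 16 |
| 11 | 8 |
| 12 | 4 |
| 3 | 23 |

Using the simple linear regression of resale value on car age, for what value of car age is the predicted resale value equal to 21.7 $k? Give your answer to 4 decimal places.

3.6613

n = 8, Σx = 57, Σy = 117, Σxy = 648, Σx² = 497
Sxx = Σx² − (Σx)²/n = 497 − 406.125 = 90.875
Sxy = Σxy − (Σx)(Σy)/n = 648 − 833.625 = -185.625
b = Sxy/Sxx = -185.625/90.875 = -2.042641
a = ȳ − b·x̄ = 14.625 − (-2.042641)·7.125 = 29.178817
Set a + b·x = 21.7: x = (21.7 − 29.178817) / (-2.042641) = 3.661347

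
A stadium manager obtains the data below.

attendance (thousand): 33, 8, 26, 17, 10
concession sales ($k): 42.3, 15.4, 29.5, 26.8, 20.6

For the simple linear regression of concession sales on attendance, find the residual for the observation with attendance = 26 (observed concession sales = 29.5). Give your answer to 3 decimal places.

-4.084

n = 5, Σx = 94, Σy = 134.6, Σxy = 2947.7, Σx² = 2218
Sxx = Σx² − (Σx)²/n = 2218 − 1767.2 = 450.8
Sxy = Σxy − (Σx)(Σy)/n = 2947.7 − 2530.48 = 417.22
b = Sxy/Sxx = 417.22/450.8 = 0.925510
a = ȳ − b·x̄ = 26.92 − 0.925510·18.8 = 9.520408
ŷ(26) = 9.520408 + 0.925510·26 = 33.583673
residual = y − ŷ = 29.5 − 33.583673 = -4.083673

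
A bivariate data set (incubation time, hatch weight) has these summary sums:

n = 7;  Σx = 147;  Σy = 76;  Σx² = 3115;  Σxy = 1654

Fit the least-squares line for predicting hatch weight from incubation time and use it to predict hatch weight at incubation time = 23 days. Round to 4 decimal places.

Sxx = Σx² − (Σx)²/n = 3115 − 3087 = 28
Sxy = Σxy − (Σx)(Σy)/n = 1654 − 1596 = 58
b = Sxy/Sxx = 58/28 = 2.071429
a = ȳ − b·x̄ = 10.857143 − 2.071429·21 = -32.642857
ŷ(23) = a + b·23 = -32.642857 + 2.071429·23 = 15

15.0000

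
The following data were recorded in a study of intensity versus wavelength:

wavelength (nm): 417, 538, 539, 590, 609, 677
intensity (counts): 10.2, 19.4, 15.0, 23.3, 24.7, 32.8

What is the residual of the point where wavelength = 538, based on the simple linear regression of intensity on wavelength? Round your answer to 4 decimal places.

n = 6, Σx = 3370, Σy = 125.4, Σxy = 73770.5, Σx² = 1931164
Sxx = Σx² − (Σx)²/n = 1931164 − 1892816.666667 = 38347.333333
Sxy = Σxy − (Σx)(Σy)/n = 73770.5 − 70433 = 3337.5
b = Sxy/Sxx = 3337.5/38347.333333 = 0.087033
a = ȳ − b·x̄ = 20.9 − 0.087033·561.666667 = -27.983777
ŷ(538) = -27.983777 + 0.087033·538 = 18.840209
residual = y − ŷ = 19.4 − 18.840209 = 0.559791

0.5598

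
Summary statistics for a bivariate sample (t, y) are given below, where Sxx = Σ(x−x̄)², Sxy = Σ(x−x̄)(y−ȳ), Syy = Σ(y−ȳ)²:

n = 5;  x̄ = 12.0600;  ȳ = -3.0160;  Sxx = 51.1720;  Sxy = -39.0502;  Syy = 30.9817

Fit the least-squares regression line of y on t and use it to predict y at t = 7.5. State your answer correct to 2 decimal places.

0.46

b = Sxy/Sxx = -39.0502/51.172 = -0.763117
a = ȳ − b·x̄ = -3.016 − (-0.763117)·12.06 = 6.187186
ŷ(7.5) = a + b·7.5 = 6.187186 + (-0.763117)·7.5 = 0.463811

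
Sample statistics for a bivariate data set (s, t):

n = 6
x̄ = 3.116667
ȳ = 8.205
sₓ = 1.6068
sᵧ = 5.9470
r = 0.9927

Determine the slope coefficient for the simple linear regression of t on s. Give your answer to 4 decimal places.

3.6741

b = r · sᵧ/sₓ = 0.9927 · 5.947/1.6068 = 3.674127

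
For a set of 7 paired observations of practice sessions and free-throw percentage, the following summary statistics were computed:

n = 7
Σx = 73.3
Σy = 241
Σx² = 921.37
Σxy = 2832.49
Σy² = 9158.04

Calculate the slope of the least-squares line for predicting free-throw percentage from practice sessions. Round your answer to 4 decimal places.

Sxx = Σx² − (Σx)²/n = 921.37 − 767.555714 = 153.814286
Sxy = Σxy − (Σx)(Σy)/n = 2832.49 − 2523.614286 = 308.875714
b = Sxy/Sxx = 308.875714/153.814286 = 2.008108

2.0081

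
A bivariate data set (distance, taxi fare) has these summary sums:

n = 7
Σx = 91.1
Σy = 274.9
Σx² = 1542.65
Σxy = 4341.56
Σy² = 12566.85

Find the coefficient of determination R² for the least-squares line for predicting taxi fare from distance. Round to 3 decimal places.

0.923

Sxx = Σx² − (Σx)²/n = 1542.65 − 1185.601429 = 357.048571
Sxy = Σxy − (Σx)(Σy)/n = 4341.56 − 3577.627143 = 763.932857
Syy = Σy² − (Σy)²/n = 12566.85 − 10795.715714 = 1771.134286
R² = Sxy²/(Sxx·Syy) = (763.932857)²/(357.048571·1771.134286) = 0.922851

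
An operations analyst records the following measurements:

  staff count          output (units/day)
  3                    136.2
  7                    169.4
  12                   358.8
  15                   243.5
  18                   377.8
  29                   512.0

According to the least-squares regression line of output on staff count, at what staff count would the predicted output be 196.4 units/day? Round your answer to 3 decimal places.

n = 6, Σx = 84, Σy = 1797.7, Σxy = 31200.9, Σx² = 1592
Sxx = Σx² − (Σx)²/n = 1592 − 1176 = 416
Sxy = Σxy − (Σx)(Σy)/n = 31200.9 − 25167.8 = 6033.1
b = Sxy/Sxx = 6033.1/416 = 14.502644
a = ȳ − b·x̄ = 299.616667 − 14.502644·14 = 96.579647
Set a + b·x = 196.4: x = (196.4 − 96.579647) / 14.502644 = 6.882907

6.883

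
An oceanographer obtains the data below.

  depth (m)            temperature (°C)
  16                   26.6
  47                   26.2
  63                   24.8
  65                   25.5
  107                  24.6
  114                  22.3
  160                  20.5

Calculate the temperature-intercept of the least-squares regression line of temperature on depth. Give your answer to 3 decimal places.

27.874

n = 7, Σx = 572, Σy = 170.5, Σxy = 13331.3, Σx² = 60704
Sxx = Σx² − (Σx)²/n = 60704 − 46740.571429 = 13963.428571
Sxy = Σxy − (Σx)(Σy)/n = 13331.3 − 13932.285714 = -600.985714
b = Sxy/Sxx = -600.985714/13963.428571 = -0.043040
a = ȳ − b·x̄ = 24.357143 − (-0.043040)·81.714286 = 27.874124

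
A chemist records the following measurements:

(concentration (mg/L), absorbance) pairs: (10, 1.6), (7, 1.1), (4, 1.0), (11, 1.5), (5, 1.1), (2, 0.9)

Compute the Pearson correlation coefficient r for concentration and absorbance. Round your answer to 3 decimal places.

n = 6, Σx = 39, Σy = 7.2, Σxy = 51.5, Σx² = 315, Σy² = 9.04
Sxx = Σx² − (Σx)²/n = 315 − 253.5 = 61.5
Sxy = Σxy − (Σx)(Σy)/n = 51.5 − 46.8 = 4.7
Syy = Σy² − (Σy)²/n = 9.04 − 8.64 = 0.4
r = Sxy/√(Sxx·Syy) = 4.7/√(24.6) = 4.7/4.959839 = 0.947611

0.948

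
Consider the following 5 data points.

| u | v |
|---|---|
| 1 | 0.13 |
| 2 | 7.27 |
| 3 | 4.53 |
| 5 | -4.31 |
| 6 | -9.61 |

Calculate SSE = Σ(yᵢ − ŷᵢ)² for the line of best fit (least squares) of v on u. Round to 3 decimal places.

n = 5, Σx = 17, Σy = -1.99, Σxy = -50.95, Σx² = 75, Σy² = 184.3189
Sxx = Σx² − (Σx)²/n = 75 − 57.8 = 17.2
Sxy = Σxy − (Σx)(Σy)/n = -50.95 − (-6.766) = -44.184
Syy = Σy² − (Σy)²/n = 184.3189 − 0.79202 = 183.52688
b = Sxy/Sxx = -44.184/17.2 = -2.568837
SSE = Syy − b·Sxy = 183.52688 − (-2.568837)·(-44.184) = 70.025377

70.025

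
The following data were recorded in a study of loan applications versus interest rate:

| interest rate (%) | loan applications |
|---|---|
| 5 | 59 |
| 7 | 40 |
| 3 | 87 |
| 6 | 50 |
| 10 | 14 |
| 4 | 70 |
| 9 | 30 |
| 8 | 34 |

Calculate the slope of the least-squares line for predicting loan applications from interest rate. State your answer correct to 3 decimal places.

-9.476

n = 8, Σx = 52, Σy = 384, Σxy = 2098, Σx² = 380
Sxx = Σx² − (Σx)²/n = 380 − 338 = 42
Sxy = Σxy − (Σx)(Σy)/n = 2098 − 2496 = -398
b = Sxy/Sxx = -398/42 = -9.476190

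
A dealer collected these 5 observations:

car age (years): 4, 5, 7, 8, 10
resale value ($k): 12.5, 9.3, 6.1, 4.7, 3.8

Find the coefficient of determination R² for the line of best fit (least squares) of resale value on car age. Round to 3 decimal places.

0.912

n = 5, Σx = 34, Σy = 36.4, Σxy = 214.8, Σx² = 254, Σy² = 316.48
Sxx = Σx² − (Σx)²/n = 254 − 231.2 = 22.8
Sxy = Σxy − (Σx)(Σy)/n = 214.8 − 247.52 = -32.72
Syy = Σy² − (Σy)²/n = 316.48 − 264.992 = 51.488
R² = Sxy²/(Sxx·Syy) = (-32.72)²/(22.8·51.488) = 0.911981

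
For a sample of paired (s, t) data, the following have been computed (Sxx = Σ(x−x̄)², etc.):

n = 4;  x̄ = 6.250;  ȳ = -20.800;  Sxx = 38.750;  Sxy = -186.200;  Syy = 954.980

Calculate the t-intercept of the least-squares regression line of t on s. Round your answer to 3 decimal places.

b = Sxy/Sxx = -186.2/38.75 = -4.805161
a = ȳ − b·x̄ = -20.8 − (-4.805161)·6.25 = 9.232258

9.232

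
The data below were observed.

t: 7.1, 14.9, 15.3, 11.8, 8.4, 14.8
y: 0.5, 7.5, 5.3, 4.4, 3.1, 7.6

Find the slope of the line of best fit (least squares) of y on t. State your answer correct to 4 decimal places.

0.6956

n = 6, Σx = 72.3, Σy = 28.4, Σxy = 386.83, Σx² = 935.35
Sxx = Σx² − (Σx)²/n = 935.35 − 871.215 = 64.135
Sxy = Σxy − (Σx)(Σy)/n = 386.83 − 342.22 = 44.61
b = Sxy/Sxx = 44.61/64.135 = 0.695564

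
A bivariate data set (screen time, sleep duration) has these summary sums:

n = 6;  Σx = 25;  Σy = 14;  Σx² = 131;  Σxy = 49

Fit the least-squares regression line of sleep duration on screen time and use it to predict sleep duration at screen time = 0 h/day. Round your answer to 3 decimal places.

Sxx = Σx² − (Σx)²/n = 131 − 104.166667 = 26.833333
Sxy = Σxy − (Σx)(Σy)/n = 49 − 58.333333 = -9.333333
b = Sxy/Sxx = -9.333333/26.833333 = -0.347826
a = ȳ − b·x̄ = 2.333333 − (-0.347826)·4.166667 = 3.782609
ŷ(0) = a + b·0 = 3.782609 + (-0.347826)·0 = 3.782609

3.783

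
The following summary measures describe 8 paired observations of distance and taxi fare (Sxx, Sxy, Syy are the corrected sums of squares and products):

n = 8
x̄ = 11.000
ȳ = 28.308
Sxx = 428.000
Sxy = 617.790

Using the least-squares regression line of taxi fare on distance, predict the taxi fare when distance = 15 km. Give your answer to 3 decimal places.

b = Sxy/Sxx = 617.79/428 = 1.443435
a = ȳ − b·x̄ = 28.308 − 1.443435·11 = 12.430220
ŷ(15) = a + b·15 = 12.430220 + 1.443435·15 = 34.081738

34.082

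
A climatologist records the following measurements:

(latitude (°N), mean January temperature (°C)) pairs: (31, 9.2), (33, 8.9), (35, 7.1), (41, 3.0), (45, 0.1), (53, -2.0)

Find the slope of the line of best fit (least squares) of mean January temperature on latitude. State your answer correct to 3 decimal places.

-0.556

n = 6, Σx = 238, Σy = 26.3, Σxy = 848.9, Σx² = 9790
Sxx = Σx² − (Σx)²/n = 9790 − 9440.666667 = 349.333333
Sxy = Σxy − (Σx)(Σy)/n = 848.9 − 1043.233333 = -194.333333
b = Sxy/Sxx = -194.333333/349.333333 = -0.556298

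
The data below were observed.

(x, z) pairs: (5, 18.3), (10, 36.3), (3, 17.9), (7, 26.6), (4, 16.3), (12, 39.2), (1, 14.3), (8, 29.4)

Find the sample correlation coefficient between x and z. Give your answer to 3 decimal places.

0.974

n = 8, Σx = 50, Σy = 198.3, Σxy = 1479.5, Σx² = 408, Σy² = 5551.73
Sxx = Σx² − (Σx)²/n = 408 − 312.5 = 95.5
Sxy = Σxy − (Σx)(Σy)/n = 1479.5 − 1239.375 = 240.125
Syy = Σy² − (Σy)²/n = 5551.73 − 4915.36125 = 636.36875
r = Sxy/√(Sxx·Syy) = 240.125/√(60773.215625) = 240.125/246.522242 = 0.974050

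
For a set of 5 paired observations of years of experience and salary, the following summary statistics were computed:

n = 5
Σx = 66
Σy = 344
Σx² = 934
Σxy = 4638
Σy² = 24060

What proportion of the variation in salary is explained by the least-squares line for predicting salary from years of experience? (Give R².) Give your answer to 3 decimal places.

0.383

Sxx = Σx² − (Σx)²/n = 934 − 871.2 = 62.8
Sxy = Σxy − (Σx)(Σy)/n = 4638 − 4540.8 = 97.2
Syy = Σy² − (Σy)²/n = 24060 − 23667.2 = 392.8
R² = Sxy²/(Sxx·Syy) = (97.2)²/(62.8·392.8) = 0.383002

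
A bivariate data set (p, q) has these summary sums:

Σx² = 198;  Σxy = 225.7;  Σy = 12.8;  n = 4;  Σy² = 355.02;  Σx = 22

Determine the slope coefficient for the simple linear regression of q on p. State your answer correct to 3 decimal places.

2.017

Sxx = Σx² − (Σx)²/n = 198 − 121 = 77
Sxy = Σxy − (Σx)(Σy)/n = 225.7 − 70.4 = 155.3
b = Sxy/Sxx = 155.3/77 = 2.016883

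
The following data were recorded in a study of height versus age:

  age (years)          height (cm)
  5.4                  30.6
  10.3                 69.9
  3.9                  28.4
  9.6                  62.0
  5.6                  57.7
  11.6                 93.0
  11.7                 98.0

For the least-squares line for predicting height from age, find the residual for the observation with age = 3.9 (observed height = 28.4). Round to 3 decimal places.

n = 7, Σx = 58.1, Σy = 439.6, Σxy = 4139.69, Σx² = 545.43
Sxx = Σx² − (Σx)²/n = 545.43 − 482.23 = 63.2
Sxy = Σxy − (Σx)(Σy)/n = 4139.69 − 3648.68 = 491.01
b = Sxy/Sxx = 491.01/63.2 = 7.769146
a = ȳ − b·x̄ = 62.8 − 7.769146·8.3 = -1.683908
ŷ(3.9) = -1.683908 + 7.769146·3.9 = 28.615759
residual = y − ŷ = 28.4 − 28.615759 = -0.215759

-0.216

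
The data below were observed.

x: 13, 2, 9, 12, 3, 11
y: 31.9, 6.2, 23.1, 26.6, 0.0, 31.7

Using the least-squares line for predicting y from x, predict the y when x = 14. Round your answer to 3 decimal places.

35.546

n = 6, Σx = 50, Σy = 119.5, Σxy = 1302.9, Σx² = 528
Sxx = Σx² − (Σx)²/n = 528 − 416.666667 = 111.333333
Sxy = Σxy − (Σx)(Σy)/n = 1302.9 − 995.833333 = 307.066667
b = Sxy/Sxx = 307.066667/111.333333 = 2.758084
a = ȳ − b·x̄ = 19.916667 − 2.758084·8.333333 = -3.067365
ŷ(14) = a + b·14 = -3.067365 + 2.758084·14 = 35.545808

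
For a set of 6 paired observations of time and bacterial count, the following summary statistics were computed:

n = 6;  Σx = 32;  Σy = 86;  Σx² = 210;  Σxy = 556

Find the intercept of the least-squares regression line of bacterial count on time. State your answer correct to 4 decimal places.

Sxx = Σx² − (Σx)²/n = 210 − 170.666667 = 39.333333
Sxy = Σxy − (Σx)(Σy)/n = 556 − 458.666667 = 97.333333
b = Sxy/Sxx = 97.333333/39.333333 = 2.474576
a = ȳ − b·x̄ = 14.333333 − 2.474576·5.333333 = 1.135593

1.1356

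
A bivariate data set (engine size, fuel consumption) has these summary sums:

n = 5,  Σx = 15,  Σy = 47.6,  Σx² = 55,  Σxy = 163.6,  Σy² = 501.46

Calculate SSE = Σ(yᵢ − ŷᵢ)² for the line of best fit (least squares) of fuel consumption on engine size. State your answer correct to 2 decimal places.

Sxx = Σx² − (Σx)²/n = 55 − 45 = 10
Sxy = Σxy − (Σx)(Σy)/n = 163.6 − 142.8 = 20.8
Syy = Σy² − (Σy)²/n = 501.46 − 453.152 = 48.308
b = Sxy/Sxx = 20.8/10 = 2.08
SSE = Syy − b·Sxy = 48.308 − 2.08·20.8 = 5.044

5.04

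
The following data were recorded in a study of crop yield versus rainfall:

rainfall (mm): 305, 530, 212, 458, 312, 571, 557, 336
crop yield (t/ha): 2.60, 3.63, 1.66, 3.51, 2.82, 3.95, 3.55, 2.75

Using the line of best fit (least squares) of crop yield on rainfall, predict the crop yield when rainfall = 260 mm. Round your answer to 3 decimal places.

2.274

n = 8, Σx = 3281, Σy = 24.47, Σxy = 10713.04, Σx² = 1475163
Sxx = Σx² − (Σx)²/n = 1475163 − 1345620.125 = 129542.875
Sxy = Σxy − (Σx)(Σy)/n = 10713.04 − 10035.75875 = 677.28125
b = Sxy/Sxx = 677.28125/129542.875 = 0.005228
a = ȳ − b·x̄ = 3.05875 − 0.005228·410.125 = 0.914518
ŷ(260) = a + b·260 = 0.914518 + 0.005228·260 = 2.273860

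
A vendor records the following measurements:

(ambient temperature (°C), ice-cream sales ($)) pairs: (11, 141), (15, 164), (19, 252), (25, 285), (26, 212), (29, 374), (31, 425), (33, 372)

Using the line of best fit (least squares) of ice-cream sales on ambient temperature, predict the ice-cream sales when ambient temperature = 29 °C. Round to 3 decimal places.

n = 8, Σx = 189, Σy = 2225, Σxy = 57733, Σx² = 4899
Sxx = Σx² − (Σx)²/n = 4899 − 4465.125 = 433.875
Sxy = Σxy − (Σx)(Σy)/n = 57733 − 52565.625 = 5167.375
b = Sxy/Sxx = 5167.375/433.875 = 11.909824
a = ȳ − b·x̄ = 278.125 − 11.909824·23.625 = -3.244598
ŷ(29) = a + b·29 = -3.244598 + 11.909824·29 = 342.140305

342.140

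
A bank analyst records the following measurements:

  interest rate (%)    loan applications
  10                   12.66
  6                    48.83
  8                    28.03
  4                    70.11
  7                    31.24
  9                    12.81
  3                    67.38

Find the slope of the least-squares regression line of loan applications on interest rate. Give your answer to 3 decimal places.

n = 7, Σx = 47, Σy = 271.06, Σxy = 1460.37, Σx² = 355
Sxx = Σx² − (Σx)²/n = 355 − 315.571429 = 39.428571
Sxy = Σxy − (Σx)(Σy)/n = 1460.37 − 1819.974286 = -359.604286
b = Sxy/Sxx = -359.604286/39.428571 = -9.120399

-9.120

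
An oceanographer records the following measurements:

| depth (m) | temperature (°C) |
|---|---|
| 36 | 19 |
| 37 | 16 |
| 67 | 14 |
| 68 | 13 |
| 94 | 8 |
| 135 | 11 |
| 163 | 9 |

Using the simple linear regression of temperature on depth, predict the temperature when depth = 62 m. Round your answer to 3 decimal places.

14.405

n = 7, Σx = 600, Σy = 90, Σxy = 6802, Σx² = 65408
Sxx = Σx² − (Σx)²/n = 65408 − 51428.571429 = 13979.428571
Sxy = Σxy − (Σx)(Σy)/n = 6802 − 7714.285714 = -912.285714
b = Sxy/Sxx = -912.285714/13979.428571 = -0.065259
a = ȳ − b·x̄ = 12.857143 − (-0.065259)·85.714286 = 18.450785
ŷ(62) = a + b·62 = 18.450785 + (-0.065259)·62 = 14.404717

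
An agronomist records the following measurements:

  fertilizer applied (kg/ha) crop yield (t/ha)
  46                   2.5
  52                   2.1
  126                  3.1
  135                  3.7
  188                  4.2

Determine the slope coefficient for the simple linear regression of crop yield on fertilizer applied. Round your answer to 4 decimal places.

0.0137

n = 5, Σx = 547, Σy = 15.6, Σxy = 1903.9, Σx² = 74265
Sxx = Σx² − (Σx)²/n = 74265 − 59841.8 = 14423.2
Sxy = Σxy − (Σx)(Σy)/n = 1903.9 − 1706.64 = 197.26
b = Sxy/Sxx = 197.26/14423.2 = 0.013677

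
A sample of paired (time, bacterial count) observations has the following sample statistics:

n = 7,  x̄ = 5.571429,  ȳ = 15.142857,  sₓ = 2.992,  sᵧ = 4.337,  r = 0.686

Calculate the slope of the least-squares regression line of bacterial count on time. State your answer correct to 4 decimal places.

0.9944

b = r · sᵧ/sₓ = 0.686 · 4.337/2.992 = 0.994379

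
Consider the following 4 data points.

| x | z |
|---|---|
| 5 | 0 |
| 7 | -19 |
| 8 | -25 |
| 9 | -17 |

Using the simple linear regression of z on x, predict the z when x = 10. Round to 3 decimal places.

n = 4, Σx = 29, Σy = -61, Σxy = -486, Σx² = 219
Sxx = Σx² − (Σx)²/n = 219 − 210.25 = 8.75
Sxy = Σxy − (Σx)(Σy)/n = -486 − (-442.25) = -43.75
b = Sxy/Sxx = -43.75/8.75 = -5
a = ȳ − b·x̄ = -15.25 − (-5)·7.25 = 21
ŷ(10) = a + b·10 = 21 + (-5)·10 = -29

-29.000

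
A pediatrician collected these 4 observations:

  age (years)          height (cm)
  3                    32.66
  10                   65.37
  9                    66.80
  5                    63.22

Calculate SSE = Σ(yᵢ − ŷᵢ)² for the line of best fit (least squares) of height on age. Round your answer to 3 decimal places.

n = 4, Σx = 27, Σy = 228.05, Σxy = 1668.98, Σx² = 215, Σy² = 13798.9209
Sxx = Σx² − (Σx)²/n = 215 − 182.25 = 32.75
Sxy = Σxy − (Σx)(Σy)/n = 1668.98 − 1539.3375 = 129.6425
Syy = Σy² − (Σy)²/n = 13798.9209 − 13001.700625 = 797.220275
b = Sxy/Sxx = 129.6425/32.75 = 3.958550
SSE = Syy − b·Sxy = 797.220275 − 3.958550·129.6425 = 284.024006

284.024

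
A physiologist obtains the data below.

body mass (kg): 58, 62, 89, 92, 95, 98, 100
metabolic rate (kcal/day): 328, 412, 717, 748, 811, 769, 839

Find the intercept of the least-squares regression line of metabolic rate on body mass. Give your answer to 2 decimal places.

n = 7, Σx = 594, Σy = 4624, Σxy = 413504, Σx² = 52222
Sxx = Σx² − (Σx)²/n = 52222 − 50405.142857 = 1816.857143
Sxy = Σxy − (Σx)(Σy)/n = 413504 − 392379.428571 = 21124.571429
b = Sxy/Sxx = 21124.571429/1816.857143 = 11.626985
a = ȳ − b·x̄ = 660.571429 − 11.626985·84.857143 = -326.061330

-326.06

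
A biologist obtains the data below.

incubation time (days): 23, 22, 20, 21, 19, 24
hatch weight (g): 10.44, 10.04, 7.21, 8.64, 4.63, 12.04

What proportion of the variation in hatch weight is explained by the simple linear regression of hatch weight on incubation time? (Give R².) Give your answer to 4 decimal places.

0.9552

n = 6, Σx = 129, Σy = 53, Σxy = 1163.57, Σx² = 2791, Σy² = 502.8274
Sxx = Σx² − (Σx)²/n = 2791 − 2773.5 = 17.5
Sxy = Σxy − (Σx)(Σy)/n = 1163.57 − 1139.5 = 24.07
Syy = Σy² − (Σy)²/n = 502.8274 − 468.166667 = 34.660733
R² = Sxy²/(Sxx·Syy) = (24.07)²/(17.5·34.660733) = 0.955161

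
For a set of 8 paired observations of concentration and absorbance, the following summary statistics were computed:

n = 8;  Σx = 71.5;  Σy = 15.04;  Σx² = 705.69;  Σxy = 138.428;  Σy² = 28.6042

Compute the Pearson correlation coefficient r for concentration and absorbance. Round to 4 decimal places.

0.8559

Sxx = Σx² − (Σx)²/n = 705.69 − 639.03125 = 66.65875
Sxy = Σxy − (Σx)(Σy)/n = 138.428 − 134.42 = 4.008
Syy = Σy² − (Σy)²/n = 28.6042 − 28.2752 = 0.329
r = Sxy/√(Sxx·Syy) = 4.008/√(21.930729) = 4.008/4.683026 = 0.855857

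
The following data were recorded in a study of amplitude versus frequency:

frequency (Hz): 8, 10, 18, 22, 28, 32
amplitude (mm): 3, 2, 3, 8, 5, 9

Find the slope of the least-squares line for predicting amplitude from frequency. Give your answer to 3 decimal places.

n = 6, Σx = 118, Σy = 30, Σxy = 702, Σx² = 2780
Sxx = Σx² − (Σx)²/n = 2780 − 2320.666667 = 459.333333
Sxy = Σxy − (Σx)(Σy)/n = 702 − 590 = 112
b = Sxy/Sxx = 112/459.333333 = 0.243832

0.244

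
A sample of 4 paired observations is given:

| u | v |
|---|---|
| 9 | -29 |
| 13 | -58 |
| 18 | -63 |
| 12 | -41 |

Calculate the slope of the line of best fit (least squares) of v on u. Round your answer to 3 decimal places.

n = 4, Σx = 52, Σy = -191, Σxy = -2641, Σx² = 718
Sxx = Σx² − (Σx)²/n = 718 − 676 = 42
Sxy = Σxy − (Σx)(Σy)/n = -2641 − (-2483) = -158
b = Sxy/Sxx = -158/42 = -3.761905

-3.762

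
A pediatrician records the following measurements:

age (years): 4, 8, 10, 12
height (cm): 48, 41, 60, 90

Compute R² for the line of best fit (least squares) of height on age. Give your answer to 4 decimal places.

n = 4, Σx = 34, Σy = 239, Σxy = 2200, Σx² = 324, Σy² = 15685
Sxx = Σx² − (Σx)²/n = 324 − 289 = 35
Sxy = Σxy − (Σx)(Σy)/n = 2200 − 2031.5 = 168.5
Syy = Σy² − (Σy)²/n = 15685 − 14280.25 = 1404.75
R² = Sxy²/(Sxx·Syy) = (168.5)²/(35·1404.75) = 0.577474

0.5775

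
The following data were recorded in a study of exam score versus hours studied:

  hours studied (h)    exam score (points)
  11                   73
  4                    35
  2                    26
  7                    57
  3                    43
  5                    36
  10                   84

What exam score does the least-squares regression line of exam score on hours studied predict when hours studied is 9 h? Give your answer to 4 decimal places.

68.0298

n = 7, Σx = 42, Σy = 354, Σxy = 2543, Σx² = 324
Sxx = Σx² − (Σx)²/n = 324 − 252 = 72
Sxy = Σxy − (Σx)(Σy)/n = 2543 − 2124 = 419
b = Sxy/Sxx = 419/72 = 5.819444
a = ȳ − b·x̄ = 50.571429 − 5.819444·6 = 15.654762
ŷ(9) = a + b·9 = 15.654762 + 5.819444·9 = 68.029762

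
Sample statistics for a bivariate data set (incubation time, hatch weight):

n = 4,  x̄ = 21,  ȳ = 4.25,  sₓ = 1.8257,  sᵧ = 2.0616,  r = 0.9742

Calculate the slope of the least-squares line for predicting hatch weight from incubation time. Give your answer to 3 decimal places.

b = r · sᵧ/sₓ = 0.9742 · 2.0616/1.8257 = 1.100077

1.100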